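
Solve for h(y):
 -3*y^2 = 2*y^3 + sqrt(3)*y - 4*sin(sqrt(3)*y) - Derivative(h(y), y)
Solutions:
 h(y) = C1 + y^4/2 + y^3 + sqrt(3)*y^2/2 + 4*sqrt(3)*cos(sqrt(3)*y)/3


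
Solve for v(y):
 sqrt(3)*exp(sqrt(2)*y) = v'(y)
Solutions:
 v(y) = C1 + sqrt(6)*exp(sqrt(2)*y)/2


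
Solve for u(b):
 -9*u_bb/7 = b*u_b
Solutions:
 u(b) = C1 + C2*erf(sqrt(14)*b/6)


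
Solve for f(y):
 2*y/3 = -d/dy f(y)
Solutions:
 f(y) = C1 - y^2/3


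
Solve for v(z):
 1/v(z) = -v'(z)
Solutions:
 v(z) = -sqrt(C1 - 2*z)
 v(z) = sqrt(C1 - 2*z)


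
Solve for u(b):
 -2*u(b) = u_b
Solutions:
 u(b) = C1*exp(-2*b)


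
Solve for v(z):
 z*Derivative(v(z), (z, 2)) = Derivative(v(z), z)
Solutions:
 v(z) = C1 + C2*z^2


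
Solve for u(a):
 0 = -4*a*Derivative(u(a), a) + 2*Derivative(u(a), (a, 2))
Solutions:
 u(a) = C1 + C2*erfi(a)


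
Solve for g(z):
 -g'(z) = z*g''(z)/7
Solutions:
 g(z) = C1 + C2/z^6


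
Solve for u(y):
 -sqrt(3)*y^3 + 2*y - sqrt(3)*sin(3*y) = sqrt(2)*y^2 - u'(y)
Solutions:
 u(y) = C1 + sqrt(3)*y^4/4 + sqrt(2)*y^3/3 - y^2 - sqrt(3)*cos(3*y)/3


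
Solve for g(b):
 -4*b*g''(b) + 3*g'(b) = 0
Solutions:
 g(b) = C1 + C2*b^(7/4)


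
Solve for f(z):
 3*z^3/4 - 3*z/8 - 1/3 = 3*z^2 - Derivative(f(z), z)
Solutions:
 f(z) = C1 - 3*z^4/16 + z^3 + 3*z^2/16 + z/3


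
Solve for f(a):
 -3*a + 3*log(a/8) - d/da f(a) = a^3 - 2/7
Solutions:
 f(a) = C1 - a^4/4 - 3*a^2/2 + 3*a*log(a) - 9*a*log(2) - 19*a/7


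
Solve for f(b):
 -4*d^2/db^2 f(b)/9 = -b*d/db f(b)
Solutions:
 f(b) = C1 + C2*erfi(3*sqrt(2)*b/4)


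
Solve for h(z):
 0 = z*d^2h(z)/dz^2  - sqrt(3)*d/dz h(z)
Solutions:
 h(z) = C1 + C2*z^(1 + sqrt(3))


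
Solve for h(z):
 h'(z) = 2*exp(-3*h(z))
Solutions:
 h(z) = log(C1 + 6*z)/3
 h(z) = log((-3^(1/3) - 3^(5/6)*I)*(C1 + 2*z)^(1/3)/2)
 h(z) = log((-3^(1/3) + 3^(5/6)*I)*(C1 + 2*z)^(1/3)/2)


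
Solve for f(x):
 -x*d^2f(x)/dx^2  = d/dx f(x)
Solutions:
 f(x) = C1 + C2*log(x)


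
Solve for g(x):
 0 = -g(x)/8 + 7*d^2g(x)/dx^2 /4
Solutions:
 g(x) = C1*exp(-sqrt(14)*x/14) + C2*exp(sqrt(14)*x/14)


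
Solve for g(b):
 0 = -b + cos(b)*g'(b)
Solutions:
 g(b) = C1 + Integral(b/cos(b), b)


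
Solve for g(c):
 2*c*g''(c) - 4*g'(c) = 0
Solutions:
 g(c) = C1 + C2*c^3


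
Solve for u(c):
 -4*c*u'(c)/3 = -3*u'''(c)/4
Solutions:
 u(c) = C1 + Integral(C2*airyai(2*6^(1/3)*c/3) + C3*airybi(2*6^(1/3)*c/3), c)


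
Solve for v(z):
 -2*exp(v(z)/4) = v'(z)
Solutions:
 v(z) = 4*log(1/(C1 + 2*z)) + 8*log(2)


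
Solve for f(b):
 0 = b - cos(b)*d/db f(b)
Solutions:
 f(b) = C1 + Integral(b/cos(b), b)


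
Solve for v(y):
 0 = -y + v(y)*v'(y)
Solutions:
 v(y) = -sqrt(C1 + y^2)
 v(y) = sqrt(C1 + y^2)


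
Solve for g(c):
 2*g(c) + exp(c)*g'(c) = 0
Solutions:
 g(c) = C1*exp(2*exp(-c))


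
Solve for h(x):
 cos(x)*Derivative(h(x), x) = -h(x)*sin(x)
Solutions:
 h(x) = C1*cos(x)


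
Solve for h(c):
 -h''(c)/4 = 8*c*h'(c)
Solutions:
 h(c) = C1 + C2*erf(4*c)


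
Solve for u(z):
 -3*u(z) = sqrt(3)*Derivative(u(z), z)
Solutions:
 u(z) = C1*exp(-sqrt(3)*z)


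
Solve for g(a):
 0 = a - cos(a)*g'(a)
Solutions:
 g(a) = C1 + Integral(a/cos(a), a)


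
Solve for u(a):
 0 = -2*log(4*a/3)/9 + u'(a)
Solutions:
 u(a) = C1 + 2*a*log(a)/9 - 2*a*log(3)/9 - 2*a/9 + 4*a*log(2)/9


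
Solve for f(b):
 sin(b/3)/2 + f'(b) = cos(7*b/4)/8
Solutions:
 f(b) = C1 + sin(7*b/4)/14 + 3*cos(b/3)/2


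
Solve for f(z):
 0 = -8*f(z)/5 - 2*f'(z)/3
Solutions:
 f(z) = C1*exp(-12*z/5)


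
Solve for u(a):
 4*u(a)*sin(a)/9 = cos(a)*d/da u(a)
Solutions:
 u(a) = C1/cos(a)^(4/9)


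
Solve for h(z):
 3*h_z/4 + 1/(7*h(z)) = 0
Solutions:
 h(z) = -sqrt(C1 - 168*z)/21
 h(z) = sqrt(C1 - 168*z)/21


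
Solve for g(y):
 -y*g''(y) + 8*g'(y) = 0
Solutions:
 g(y) = C1 + C2*y^9


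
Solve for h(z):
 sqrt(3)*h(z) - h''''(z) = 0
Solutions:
 h(z) = C1*exp(-3^(1/8)*z) + C2*exp(3^(1/8)*z) + C3*sin(3^(1/8)*z) + C4*cos(3^(1/8)*z)


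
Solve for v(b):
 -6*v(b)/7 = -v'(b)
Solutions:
 v(b) = C1*exp(6*b/7)


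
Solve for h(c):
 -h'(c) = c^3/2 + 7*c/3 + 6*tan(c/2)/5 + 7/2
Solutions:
 h(c) = C1 - c^4/8 - 7*c^2/6 - 7*c/2 + 12*log(cos(c/2))/5


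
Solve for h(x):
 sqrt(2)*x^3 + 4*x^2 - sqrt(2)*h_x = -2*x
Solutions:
 h(x) = C1 + x^4/4 + 2*sqrt(2)*x^3/3 + sqrt(2)*x^2/2


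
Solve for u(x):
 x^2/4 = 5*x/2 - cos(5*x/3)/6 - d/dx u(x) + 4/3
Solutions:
 u(x) = C1 - x^3/12 + 5*x^2/4 + 4*x/3 - sin(5*x/3)/10


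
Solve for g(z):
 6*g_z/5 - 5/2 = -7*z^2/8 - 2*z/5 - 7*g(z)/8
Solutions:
 g(z) = C1*exp(-35*z/48) - z^2 + 16*z/7 - 68/245


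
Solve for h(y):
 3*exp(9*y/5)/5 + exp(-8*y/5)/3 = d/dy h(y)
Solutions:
 h(y) = C1 + exp(9*y/5)/3 - 5*exp(-8*y/5)/24


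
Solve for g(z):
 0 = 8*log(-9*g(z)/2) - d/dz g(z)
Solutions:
 -Integral(1/(log(-_y) - log(2) + 2*log(3)), (_y, g(z)))/8 = C1 - z


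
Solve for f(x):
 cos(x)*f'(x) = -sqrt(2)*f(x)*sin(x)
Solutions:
 f(x) = C1*cos(x)^(sqrt(2))


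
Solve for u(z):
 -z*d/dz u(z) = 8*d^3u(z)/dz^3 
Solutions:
 u(z) = C1 + Integral(C2*airyai(-z/2) + C3*airybi(-z/2), z)


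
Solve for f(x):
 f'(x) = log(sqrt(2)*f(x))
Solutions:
 -2*Integral(1/(2*log(_y) + log(2)), (_y, f(x))) = C1 - x


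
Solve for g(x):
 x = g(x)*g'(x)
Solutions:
 g(x) = -sqrt(C1 + x^2)
 g(x) = sqrt(C1 + x^2)


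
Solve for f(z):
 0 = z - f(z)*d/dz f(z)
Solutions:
 f(z) = -sqrt(C1 + z^2)
 f(z) = sqrt(C1 + z^2)


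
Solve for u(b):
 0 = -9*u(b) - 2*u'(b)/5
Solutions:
 u(b) = C1*exp(-45*b/2)


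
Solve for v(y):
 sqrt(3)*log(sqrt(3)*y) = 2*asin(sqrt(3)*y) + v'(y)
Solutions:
 v(y) = C1 + sqrt(3)*y*(log(y) - 1) - 2*y*asin(sqrt(3)*y) + sqrt(3)*y*log(3)/2 - 2*sqrt(3)*sqrt(1 - 3*y^2)/3


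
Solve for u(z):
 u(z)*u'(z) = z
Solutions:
 u(z) = -sqrt(C1 + z^2)
 u(z) = sqrt(C1 + z^2)


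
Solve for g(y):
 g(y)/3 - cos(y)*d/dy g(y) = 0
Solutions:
 g(y) = C1*(sin(y) + 1)^(1/6)/(sin(y) - 1)^(1/6)


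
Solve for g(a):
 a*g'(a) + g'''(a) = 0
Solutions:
 g(a) = C1 + Integral(C2*airyai(-a) + C3*airybi(-a), a)


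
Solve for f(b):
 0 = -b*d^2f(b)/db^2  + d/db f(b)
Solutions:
 f(b) = C1 + C2*b^2


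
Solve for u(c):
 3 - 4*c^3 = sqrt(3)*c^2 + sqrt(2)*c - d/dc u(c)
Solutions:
 u(c) = C1 + c^4 + sqrt(3)*c^3/3 + sqrt(2)*c^2/2 - 3*c


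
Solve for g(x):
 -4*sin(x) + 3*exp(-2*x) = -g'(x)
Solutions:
 g(x) = C1 - 4*cos(x) + 3*exp(-2*x)/2


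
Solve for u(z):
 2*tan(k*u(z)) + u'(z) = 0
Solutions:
 u(z) = Piecewise((-asin(exp(C1*k - 2*k*z))/k + pi/k, Ne(k, 0)), (nan, True))
 u(z) = Piecewise((asin(exp(C1*k - 2*k*z))/k, Ne(k, 0)), (nan, True))


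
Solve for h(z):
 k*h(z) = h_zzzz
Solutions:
 h(z) = C1*exp(-k^(1/4)*z) + C2*exp(k^(1/4)*z) + C3*exp(-I*k^(1/4)*z) + C4*exp(I*k^(1/4)*z)


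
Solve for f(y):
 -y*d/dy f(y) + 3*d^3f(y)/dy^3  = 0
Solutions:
 f(y) = C1 + Integral(C2*airyai(3^(2/3)*y/3) + C3*airybi(3^(2/3)*y/3), y)


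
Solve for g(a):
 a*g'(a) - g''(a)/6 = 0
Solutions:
 g(a) = C1 + C2*erfi(sqrt(3)*a)


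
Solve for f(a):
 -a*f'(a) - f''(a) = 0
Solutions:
 f(a) = C1 + C2*erf(sqrt(2)*a/2)


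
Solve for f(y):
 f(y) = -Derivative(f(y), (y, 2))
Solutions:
 f(y) = C1*sin(y) + C2*cos(y)


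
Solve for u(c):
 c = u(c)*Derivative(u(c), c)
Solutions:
 u(c) = -sqrt(C1 + c^2)
 u(c) = sqrt(C1 + c^2)


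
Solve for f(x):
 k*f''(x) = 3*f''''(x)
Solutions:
 f(x) = C1 + C2*x + C3*exp(-sqrt(3)*sqrt(k)*x/3) + C4*exp(sqrt(3)*sqrt(k)*x/3)


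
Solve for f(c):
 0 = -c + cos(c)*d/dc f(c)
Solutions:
 f(c) = C1 + Integral(c/cos(c), c)


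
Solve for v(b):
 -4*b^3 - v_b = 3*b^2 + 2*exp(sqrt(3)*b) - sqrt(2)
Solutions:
 v(b) = C1 - b^4 - b^3 + sqrt(2)*b - 2*sqrt(3)*exp(sqrt(3)*b)/3


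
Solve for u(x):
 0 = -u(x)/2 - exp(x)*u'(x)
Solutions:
 u(x) = C1*exp(exp(-x)/2)


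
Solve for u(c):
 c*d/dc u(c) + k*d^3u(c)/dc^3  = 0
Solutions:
 u(c) = C1 + Integral(C2*airyai(c*(-1/k)^(1/3)) + C3*airybi(c*(-1/k)^(1/3)), c)


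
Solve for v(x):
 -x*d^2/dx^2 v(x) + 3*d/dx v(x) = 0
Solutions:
 v(x) = C1 + C2*x^4


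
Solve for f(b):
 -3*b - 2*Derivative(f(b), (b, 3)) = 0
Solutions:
 f(b) = C1 + C2*b + C3*b^2 - b^4/16


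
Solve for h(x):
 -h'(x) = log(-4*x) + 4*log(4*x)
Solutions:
 h(x) = C1 - 5*x*log(x) + x*(-10*log(2) + 5 - I*pi)


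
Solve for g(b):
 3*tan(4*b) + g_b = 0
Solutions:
 g(b) = C1 + 3*log(cos(4*b))/4


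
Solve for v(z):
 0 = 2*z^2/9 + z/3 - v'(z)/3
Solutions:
 v(z) = C1 + 2*z^3/9 + z^2/2


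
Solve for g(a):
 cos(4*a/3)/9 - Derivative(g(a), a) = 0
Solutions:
 g(a) = C1 + sin(4*a/3)/12


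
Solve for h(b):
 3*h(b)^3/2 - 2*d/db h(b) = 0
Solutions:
 h(b) = -sqrt(2)*sqrt(-1/(C1 + 3*b))
 h(b) = sqrt(2)*sqrt(-1/(C1 + 3*b))


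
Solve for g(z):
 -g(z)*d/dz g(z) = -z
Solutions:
 g(z) = -sqrt(C1 + z^2)
 g(z) = sqrt(C1 + z^2)


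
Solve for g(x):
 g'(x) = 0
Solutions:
 g(x) = C1


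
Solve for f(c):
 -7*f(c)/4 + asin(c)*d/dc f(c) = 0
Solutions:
 f(c) = C1*exp(7*Integral(1/asin(c), c)/4)


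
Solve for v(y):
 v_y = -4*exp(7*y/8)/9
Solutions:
 v(y) = C1 - 32*exp(7*y/8)/63


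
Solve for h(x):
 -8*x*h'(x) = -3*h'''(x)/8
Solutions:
 h(x) = C1 + Integral(C2*airyai(4*3^(2/3)*x/3) + C3*airybi(4*3^(2/3)*x/3), x)


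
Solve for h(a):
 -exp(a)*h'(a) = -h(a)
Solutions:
 h(a) = C1*exp(-exp(-a))


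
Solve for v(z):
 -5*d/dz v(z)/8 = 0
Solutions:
 v(z) = C1


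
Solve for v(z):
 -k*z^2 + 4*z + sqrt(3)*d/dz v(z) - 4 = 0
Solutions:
 v(z) = C1 + sqrt(3)*k*z^3/9 - 2*sqrt(3)*z^2/3 + 4*sqrt(3)*z/3


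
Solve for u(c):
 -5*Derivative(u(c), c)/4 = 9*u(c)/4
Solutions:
 u(c) = C1*exp(-9*c/5)


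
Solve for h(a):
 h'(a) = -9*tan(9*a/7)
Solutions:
 h(a) = C1 + 7*log(cos(9*a/7))


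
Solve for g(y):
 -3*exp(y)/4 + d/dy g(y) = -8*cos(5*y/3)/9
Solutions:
 g(y) = C1 + 3*exp(y)/4 - 8*sin(5*y/3)/15


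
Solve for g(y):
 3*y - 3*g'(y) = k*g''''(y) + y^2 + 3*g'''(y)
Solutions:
 g(y) = C1 + C2*exp(-y*((sqrt(((3 + 2/k^2)^2 - 4/k^4)/k^2)/2 + 3/(2*k) + k^(-3))^(1/3) + 1/k + 1/(k^2*(sqrt(((3 + 2/k^2)^2 - 4/k^4)/k^2)/2 + 3/(2*k) + k^(-3))^(1/3)))) + C3*exp(y*((sqrt(((3 + 2/k^2)^2 - 4/k^4)/k^2)/2 + 3/(2*k) + k^(-3))^(1/3)/2 - sqrt(3)*I*(sqrt(((3 + 2/k^2)^2 - 4/k^4)/k^2)/2 + 3/(2*k) + k^(-3))^(1/3)/2 - 1/k - 2/(k^2*(-1 + sqrt(3)*I)*(sqrt(((3 + 2/k^2)^2 - 4/k^4)/k^2)/2 + 3/(2*k) + k^(-3))^(1/3)))) + C4*exp(y*((sqrt(((3 + 2/k^2)^2 - 4/k^4)/k^2)/2 + 3/(2*k) + k^(-3))^(1/3)/2 + sqrt(3)*I*(sqrt(((3 + 2/k^2)^2 - 4/k^4)/k^2)/2 + 3/(2*k) + k^(-3))^(1/3)/2 - 1/k + 2/(k^2*(1 + sqrt(3)*I)*(sqrt(((3 + 2/k^2)^2 - 4/k^4)/k^2)/2 + 3/(2*k) + k^(-3))^(1/3)))) - y^3/9 + y^2/2 + 2*y/3


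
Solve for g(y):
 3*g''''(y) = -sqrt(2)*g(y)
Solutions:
 g(y) = (C1*sin(2^(5/8)*3^(3/4)*y/6) + C2*cos(2^(5/8)*3^(3/4)*y/6))*exp(-2^(5/8)*3^(3/4)*y/6) + (C3*sin(2^(5/8)*3^(3/4)*y/6) + C4*cos(2^(5/8)*3^(3/4)*y/6))*exp(2^(5/8)*3^(3/4)*y/6)


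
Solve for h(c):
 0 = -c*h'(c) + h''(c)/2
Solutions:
 h(c) = C1 + C2*erfi(c)


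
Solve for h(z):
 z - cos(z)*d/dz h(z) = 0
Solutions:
 h(z) = C1 + Integral(z/cos(z), z)


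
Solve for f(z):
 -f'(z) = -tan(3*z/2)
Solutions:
 f(z) = C1 - 2*log(cos(3*z/2))/3


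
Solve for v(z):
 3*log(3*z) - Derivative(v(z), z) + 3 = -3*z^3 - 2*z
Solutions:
 v(z) = C1 + 3*z^4/4 + z^2 + 3*z*log(z) + z*log(27)


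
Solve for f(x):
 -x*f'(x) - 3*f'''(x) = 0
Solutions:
 f(x) = C1 + Integral(C2*airyai(-3^(2/3)*x/3) + C3*airybi(-3^(2/3)*x/3), x)


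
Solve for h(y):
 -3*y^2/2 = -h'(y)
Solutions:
 h(y) = C1 + y^3/2


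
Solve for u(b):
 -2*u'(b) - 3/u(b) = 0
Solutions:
 u(b) = -sqrt(C1 - 3*b)
 u(b) = sqrt(C1 - 3*b)


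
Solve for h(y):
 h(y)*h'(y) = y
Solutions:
 h(y) = -sqrt(C1 + y^2)
 h(y) = sqrt(C1 + y^2)


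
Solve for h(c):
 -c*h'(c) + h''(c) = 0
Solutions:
 h(c) = C1 + C2*erfi(sqrt(2)*c/2)


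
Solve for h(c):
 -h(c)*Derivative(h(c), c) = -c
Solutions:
 h(c) = -sqrt(C1 + c^2)
 h(c) = sqrt(C1 + c^2)


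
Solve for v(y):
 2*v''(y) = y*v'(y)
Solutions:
 v(y) = C1 + C2*erfi(y/2)


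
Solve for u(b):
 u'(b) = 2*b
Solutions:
 u(b) = C1 + b^2


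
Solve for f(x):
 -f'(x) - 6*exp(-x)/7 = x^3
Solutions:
 f(x) = C1 - x^4/4 + 6*exp(-x)/7


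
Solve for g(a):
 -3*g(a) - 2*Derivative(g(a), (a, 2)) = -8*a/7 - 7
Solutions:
 g(a) = C1*sin(sqrt(6)*a/2) + C2*cos(sqrt(6)*a/2) + 8*a/21 + 7/3


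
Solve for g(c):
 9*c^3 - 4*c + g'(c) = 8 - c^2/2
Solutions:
 g(c) = C1 - 9*c^4/4 - c^3/6 + 2*c^2 + 8*c


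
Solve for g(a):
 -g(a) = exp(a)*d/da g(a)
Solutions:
 g(a) = C1*exp(exp(-a))


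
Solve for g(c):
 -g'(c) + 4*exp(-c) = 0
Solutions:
 g(c) = C1 - 4*exp(-c)


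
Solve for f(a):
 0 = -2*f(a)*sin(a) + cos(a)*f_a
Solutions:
 f(a) = C1/cos(a)^2


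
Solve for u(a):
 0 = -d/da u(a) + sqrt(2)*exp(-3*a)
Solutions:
 u(a) = C1 - sqrt(2)*exp(-3*a)/3


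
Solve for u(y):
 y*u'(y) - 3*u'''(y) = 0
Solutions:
 u(y) = C1 + Integral(C2*airyai(3^(2/3)*y/3) + C3*airybi(3^(2/3)*y/3), y)


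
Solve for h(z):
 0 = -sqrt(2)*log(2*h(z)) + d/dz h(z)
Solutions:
 -sqrt(2)*Integral(1/(log(_y) + log(2)), (_y, h(z)))/2 = C1 - z


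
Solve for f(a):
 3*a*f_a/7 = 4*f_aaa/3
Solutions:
 f(a) = C1 + Integral(C2*airyai(3^(2/3)*98^(1/3)*a/14) + C3*airybi(3^(2/3)*98^(1/3)*a/14), a)


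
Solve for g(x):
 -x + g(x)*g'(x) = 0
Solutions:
 g(x) = -sqrt(C1 + x^2)
 g(x) = sqrt(C1 + x^2)


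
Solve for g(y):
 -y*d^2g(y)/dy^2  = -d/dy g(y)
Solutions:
 g(y) = C1 + C2*y^2


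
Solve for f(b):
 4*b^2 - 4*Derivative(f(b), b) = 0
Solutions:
 f(b) = C1 + b^3/3


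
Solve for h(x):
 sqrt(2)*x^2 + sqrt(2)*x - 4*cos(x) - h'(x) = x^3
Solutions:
 h(x) = C1 - x^4/4 + sqrt(2)*x^3/3 + sqrt(2)*x^2/2 - 4*sin(x)


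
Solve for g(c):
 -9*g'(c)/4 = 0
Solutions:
 g(c) = C1


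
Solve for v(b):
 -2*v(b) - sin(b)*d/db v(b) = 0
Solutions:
 v(b) = C1*(cos(b) + 1)/(cos(b) - 1)


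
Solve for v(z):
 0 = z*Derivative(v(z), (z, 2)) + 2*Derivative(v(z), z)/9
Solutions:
 v(z) = C1 + C2*z^(7/9)


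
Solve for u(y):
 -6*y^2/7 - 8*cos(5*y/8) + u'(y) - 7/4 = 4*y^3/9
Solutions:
 u(y) = C1 + y^4/9 + 2*y^3/7 + 7*y/4 + 64*sin(5*y/8)/5


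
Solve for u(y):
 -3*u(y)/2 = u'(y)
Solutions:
 u(y) = C1*exp(-3*y/2)


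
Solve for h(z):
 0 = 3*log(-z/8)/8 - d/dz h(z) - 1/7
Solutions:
 h(z) = C1 + 3*z*log(-z)/8 + z*(-63*log(2) - 29)/56


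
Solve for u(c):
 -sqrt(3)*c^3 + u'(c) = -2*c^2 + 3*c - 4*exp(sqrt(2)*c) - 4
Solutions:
 u(c) = C1 + sqrt(3)*c^4/4 - 2*c^3/3 + 3*c^2/2 - 4*c - 2*sqrt(2)*exp(sqrt(2)*c)


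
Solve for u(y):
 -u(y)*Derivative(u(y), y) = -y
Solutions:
 u(y) = -sqrt(C1 + y^2)
 u(y) = sqrt(C1 + y^2)


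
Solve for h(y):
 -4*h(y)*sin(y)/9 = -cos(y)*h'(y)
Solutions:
 h(y) = C1/cos(y)^(4/9)


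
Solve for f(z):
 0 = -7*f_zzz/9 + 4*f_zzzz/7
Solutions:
 f(z) = C1 + C2*z + C3*z^2 + C4*exp(49*z/36)


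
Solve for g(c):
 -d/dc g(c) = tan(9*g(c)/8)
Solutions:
 g(c) = -8*asin(C1*exp(-9*c/8))/9 + 8*pi/9
 g(c) = 8*asin(C1*exp(-9*c/8))/9


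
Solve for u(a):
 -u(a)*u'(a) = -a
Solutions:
 u(a) = -sqrt(C1 + a^2)
 u(a) = sqrt(C1 + a^2)


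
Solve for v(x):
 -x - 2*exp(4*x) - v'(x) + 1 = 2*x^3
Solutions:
 v(x) = C1 - x^4/2 - x^2/2 + x - exp(4*x)/2


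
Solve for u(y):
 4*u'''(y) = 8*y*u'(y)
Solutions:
 u(y) = C1 + Integral(C2*airyai(2^(1/3)*y) + C3*airybi(2^(1/3)*y), y)


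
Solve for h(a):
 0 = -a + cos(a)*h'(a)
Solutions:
 h(a) = C1 + Integral(a/cos(a), a)


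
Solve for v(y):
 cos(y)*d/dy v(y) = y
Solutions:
 v(y) = C1 + Integral(y/cos(y), y)


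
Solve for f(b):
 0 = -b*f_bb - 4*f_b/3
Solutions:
 f(b) = C1 + C2/b^(1/3)


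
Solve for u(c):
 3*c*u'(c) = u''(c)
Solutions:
 u(c) = C1 + C2*erfi(sqrt(6)*c/2)


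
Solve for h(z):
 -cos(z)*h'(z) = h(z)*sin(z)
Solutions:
 h(z) = C1*cos(z)


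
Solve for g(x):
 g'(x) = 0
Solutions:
 g(x) = C1


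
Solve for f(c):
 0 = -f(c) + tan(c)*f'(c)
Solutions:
 f(c) = C1*sin(c)


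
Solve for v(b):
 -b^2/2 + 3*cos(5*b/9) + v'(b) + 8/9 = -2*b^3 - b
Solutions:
 v(b) = C1 - b^4/2 + b^3/6 - b^2/2 - 8*b/9 - 27*sin(5*b/9)/5


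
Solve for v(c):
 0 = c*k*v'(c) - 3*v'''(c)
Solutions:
 v(c) = C1 + Integral(C2*airyai(3^(2/3)*c*k^(1/3)/3) + C3*airybi(3^(2/3)*c*k^(1/3)/3), c)


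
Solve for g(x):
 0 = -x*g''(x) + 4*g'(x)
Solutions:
 g(x) = C1 + C2*x^5


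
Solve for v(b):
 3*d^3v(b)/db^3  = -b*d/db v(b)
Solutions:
 v(b) = C1 + Integral(C2*airyai(-3^(2/3)*b/3) + C3*airybi(-3^(2/3)*b/3), b)


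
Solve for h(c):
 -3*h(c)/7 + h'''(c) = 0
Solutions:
 h(c) = C3*exp(3^(1/3)*7^(2/3)*c/7) + (C1*sin(3^(5/6)*7^(2/3)*c/14) + C2*cos(3^(5/6)*7^(2/3)*c/14))*exp(-3^(1/3)*7^(2/3)*c/14)


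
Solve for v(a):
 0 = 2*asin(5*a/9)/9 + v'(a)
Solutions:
 v(a) = C1 - 2*a*asin(5*a/9)/9 - 2*sqrt(81 - 25*a^2)/45


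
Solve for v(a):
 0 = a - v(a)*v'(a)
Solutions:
 v(a) = -sqrt(C1 + a^2)
 v(a) = sqrt(C1 + a^2)


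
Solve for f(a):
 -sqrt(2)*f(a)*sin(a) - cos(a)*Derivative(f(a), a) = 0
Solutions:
 f(a) = C1*cos(a)^(sqrt(2))


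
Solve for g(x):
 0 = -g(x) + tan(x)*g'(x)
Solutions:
 g(x) = C1*sin(x)


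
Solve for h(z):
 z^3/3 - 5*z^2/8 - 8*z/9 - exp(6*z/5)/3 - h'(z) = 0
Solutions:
 h(z) = C1 + z^4/12 - 5*z^3/24 - 4*z^2/9 - 5*exp(6*z/5)/18


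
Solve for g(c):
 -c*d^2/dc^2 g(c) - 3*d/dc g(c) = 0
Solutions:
 g(c) = C1 + C2/c^2


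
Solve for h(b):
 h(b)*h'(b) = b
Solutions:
 h(b) = -sqrt(C1 + b^2)
 h(b) = sqrt(C1 + b^2)


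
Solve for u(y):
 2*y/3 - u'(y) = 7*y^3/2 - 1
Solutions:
 u(y) = C1 - 7*y^4/8 + y^2/3 + y


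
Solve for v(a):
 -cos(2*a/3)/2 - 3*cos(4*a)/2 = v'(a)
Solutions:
 v(a) = C1 - 3*sin(2*a/3)/4 - 3*sin(4*a)/8


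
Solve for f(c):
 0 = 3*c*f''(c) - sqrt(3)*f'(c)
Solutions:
 f(c) = C1 + C2*c^(sqrt(3)/3 + 1)


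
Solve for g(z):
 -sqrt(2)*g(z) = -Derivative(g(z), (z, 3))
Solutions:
 g(z) = C3*exp(2^(1/6)*z) + (C1*sin(2^(1/6)*sqrt(3)*z/2) + C2*cos(2^(1/6)*sqrt(3)*z/2))*exp(-2^(1/6)*z/2)


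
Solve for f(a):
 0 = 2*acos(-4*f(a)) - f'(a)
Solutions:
 Integral(1/acos(-4*_y), (_y, f(a))) = C1 + 2*a


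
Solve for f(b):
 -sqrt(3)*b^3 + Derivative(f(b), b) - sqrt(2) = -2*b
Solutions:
 f(b) = C1 + sqrt(3)*b^4/4 - b^2 + sqrt(2)*b


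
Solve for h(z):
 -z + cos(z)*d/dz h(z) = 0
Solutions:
 h(z) = C1 + Integral(z/cos(z), z)


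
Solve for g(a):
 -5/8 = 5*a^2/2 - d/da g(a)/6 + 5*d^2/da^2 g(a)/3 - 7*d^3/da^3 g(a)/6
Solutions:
 g(a) = C1 + C2*exp(a*(5 - 3*sqrt(2))/7) + C3*exp(a*(3*sqrt(2) + 5)/7) + 5*a^3 + 150*a^2 + 11175*a/4


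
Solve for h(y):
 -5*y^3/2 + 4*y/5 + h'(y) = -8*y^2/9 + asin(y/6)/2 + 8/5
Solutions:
 h(y) = C1 + 5*y^4/8 - 8*y^3/27 - 2*y^2/5 + y*asin(y/6)/2 + 8*y/5 + sqrt(36 - y^2)/2


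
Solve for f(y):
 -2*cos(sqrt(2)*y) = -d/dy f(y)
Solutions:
 f(y) = C1 + sqrt(2)*sin(sqrt(2)*y)


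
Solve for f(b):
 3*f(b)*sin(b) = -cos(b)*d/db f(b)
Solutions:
 f(b) = C1*cos(b)^3


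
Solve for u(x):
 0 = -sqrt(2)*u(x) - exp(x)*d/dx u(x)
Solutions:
 u(x) = C1*exp(sqrt(2)*exp(-x))


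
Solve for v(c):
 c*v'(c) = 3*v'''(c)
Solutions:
 v(c) = C1 + Integral(C2*airyai(3^(2/3)*c/3) + C3*airybi(3^(2/3)*c/3), c)


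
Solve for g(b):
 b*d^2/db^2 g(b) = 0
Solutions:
 g(b) = C1 + C2*b


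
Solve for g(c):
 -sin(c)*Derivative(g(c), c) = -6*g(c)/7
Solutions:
 g(c) = C1*(cos(c) - 1)^(3/7)/(cos(c) + 1)^(3/7)


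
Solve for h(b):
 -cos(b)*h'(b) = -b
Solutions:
 h(b) = C1 + Integral(b/cos(b), b)


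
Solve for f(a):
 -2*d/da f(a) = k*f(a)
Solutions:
 f(a) = C1*exp(-a*k/2)


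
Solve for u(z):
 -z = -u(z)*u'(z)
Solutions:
 u(z) = -sqrt(C1 + z^2)
 u(z) = sqrt(C1 + z^2)


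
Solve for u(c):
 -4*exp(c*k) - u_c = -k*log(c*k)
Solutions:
 u(c) = C1 + c*k*log(c*k) - c*k + Piecewise((-4*exp(c*k)/k, Ne(k, 0)), (-4*c, True))


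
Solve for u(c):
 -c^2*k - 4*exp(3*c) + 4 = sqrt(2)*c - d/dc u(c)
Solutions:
 u(c) = C1 + c^3*k/3 + sqrt(2)*c^2/2 - 4*c + 4*exp(3*c)/3


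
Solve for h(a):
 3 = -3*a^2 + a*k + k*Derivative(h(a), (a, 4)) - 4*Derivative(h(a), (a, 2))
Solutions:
 h(a) = C1 + C2*a + C3*exp(-2*a*sqrt(1/k)) + C4*exp(2*a*sqrt(1/k)) - a^4/16 + a^3*k/24 + 3*a^2*(-k - 2)/16


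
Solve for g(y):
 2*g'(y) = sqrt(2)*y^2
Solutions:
 g(y) = C1 + sqrt(2)*y^3/6


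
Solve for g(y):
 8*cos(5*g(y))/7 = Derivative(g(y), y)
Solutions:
 -8*y/7 - log(sin(5*g(y)) - 1)/10 + log(sin(5*g(y)) + 1)/10 = C1


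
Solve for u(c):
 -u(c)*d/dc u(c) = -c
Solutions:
 u(c) = -sqrt(C1 + c^2)
 u(c) = sqrt(C1 + c^2)


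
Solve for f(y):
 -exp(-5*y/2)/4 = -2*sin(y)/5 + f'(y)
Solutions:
 f(y) = C1 - 2*cos(y)/5 + exp(-5*y/2)/10


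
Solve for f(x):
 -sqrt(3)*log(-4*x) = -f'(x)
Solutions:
 f(x) = C1 + sqrt(3)*x*log(-x) + sqrt(3)*x*(-1 + 2*log(2))


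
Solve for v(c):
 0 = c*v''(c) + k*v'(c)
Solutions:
 v(c) = C1 + c^(1 - re(k))*(C2*sin(log(c)*Abs(im(k))) + C3*cos(log(c)*im(k)))


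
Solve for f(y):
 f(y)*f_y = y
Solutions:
 f(y) = -sqrt(C1 + y^2)
 f(y) = sqrt(C1 + y^2)


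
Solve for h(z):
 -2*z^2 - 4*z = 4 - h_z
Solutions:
 h(z) = C1 + 2*z^3/3 + 2*z^2 + 4*z


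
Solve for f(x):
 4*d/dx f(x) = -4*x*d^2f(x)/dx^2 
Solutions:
 f(x) = C1 + C2*log(x)


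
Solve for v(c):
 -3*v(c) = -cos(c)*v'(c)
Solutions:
 v(c) = C1*(sin(c) + 1)^(3/2)/(sin(c) - 1)^(3/2)


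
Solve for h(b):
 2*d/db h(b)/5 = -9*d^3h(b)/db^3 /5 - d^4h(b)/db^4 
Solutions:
 h(b) = C1 + C2*exp(b*(-6 + 9/(5*sqrt(79) + 52)^(1/3) + (5*sqrt(79) + 52)^(1/3))/10)*sin(sqrt(3)*b*(-(5*sqrt(79) + 52)^(1/3) + 9/(5*sqrt(79) + 52)^(1/3))/10) + C3*exp(b*(-6 + 9/(5*sqrt(79) + 52)^(1/3) + (5*sqrt(79) + 52)^(1/3))/10)*cos(sqrt(3)*b*(-(5*sqrt(79) + 52)^(1/3) + 9/(5*sqrt(79) + 52)^(1/3))/10) + C4*exp(-b*(9/(5*sqrt(79) + 52)^(1/3) + 3 + (5*sqrt(79) + 52)^(1/3))/5)


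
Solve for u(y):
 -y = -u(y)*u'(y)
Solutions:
 u(y) = -sqrt(C1 + y^2)
 u(y) = sqrt(C1 + y^2)


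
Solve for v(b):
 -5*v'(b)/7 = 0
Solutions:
 v(b) = C1


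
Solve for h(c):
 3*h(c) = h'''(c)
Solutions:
 h(c) = C3*exp(3^(1/3)*c) + (C1*sin(3^(5/6)*c/2) + C2*cos(3^(5/6)*c/2))*exp(-3^(1/3)*c/2)


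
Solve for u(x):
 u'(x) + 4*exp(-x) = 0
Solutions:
 u(x) = C1 + 4*exp(-x)


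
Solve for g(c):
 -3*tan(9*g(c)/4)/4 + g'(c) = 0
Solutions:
 g(c) = -4*asin(C1*exp(27*c/16))/9 + 4*pi/9
 g(c) = 4*asin(C1*exp(27*c/16))/9


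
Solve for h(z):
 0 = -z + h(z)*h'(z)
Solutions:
 h(z) = -sqrt(C1 + z^2)
 h(z) = sqrt(C1 + z^2)


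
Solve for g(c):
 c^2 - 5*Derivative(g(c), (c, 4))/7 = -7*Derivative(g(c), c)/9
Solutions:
 g(c) = C1 + C4*exp(7^(2/3)*75^(1/3)*c/15) - 3*c^3/7 + (C2*sin(3^(5/6)*35^(2/3)*c/30) + C3*cos(3^(5/6)*35^(2/3)*c/30))*exp(-7^(2/3)*75^(1/3)*c/30)


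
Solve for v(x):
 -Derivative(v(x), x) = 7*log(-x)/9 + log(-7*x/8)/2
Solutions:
 v(x) = C1 - 23*x*log(-x)/18 + x*(-9*log(7) + 27*log(2) + 23)/18


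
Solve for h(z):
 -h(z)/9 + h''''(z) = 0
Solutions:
 h(z) = C1*exp(-sqrt(3)*z/3) + C2*exp(sqrt(3)*z/3) + C3*sin(sqrt(3)*z/3) + C4*cos(sqrt(3)*z/3)


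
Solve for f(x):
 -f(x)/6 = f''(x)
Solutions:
 f(x) = C1*sin(sqrt(6)*x/6) + C2*cos(sqrt(6)*x/6)


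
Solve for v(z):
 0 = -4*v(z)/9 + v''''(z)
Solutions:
 v(z) = C1*exp(-sqrt(6)*z/3) + C2*exp(sqrt(6)*z/3) + C3*sin(sqrt(6)*z/3) + C4*cos(sqrt(6)*z/3)


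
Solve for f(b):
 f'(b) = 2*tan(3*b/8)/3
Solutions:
 f(b) = C1 - 16*log(cos(3*b/8))/9


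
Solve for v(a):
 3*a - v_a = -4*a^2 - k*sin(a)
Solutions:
 v(a) = C1 + 4*a^3/3 + 3*a^2/2 - k*cos(a)


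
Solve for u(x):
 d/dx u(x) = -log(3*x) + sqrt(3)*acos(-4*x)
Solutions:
 u(x) = C1 - x*log(x) - x*log(3) + x + sqrt(3)*(x*acos(-4*x) + sqrt(1 - 16*x^2)/4)


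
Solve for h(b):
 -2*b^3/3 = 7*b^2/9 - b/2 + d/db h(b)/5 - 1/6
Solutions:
 h(b) = C1 - 5*b^4/6 - 35*b^3/27 + 5*b^2/4 + 5*b/6


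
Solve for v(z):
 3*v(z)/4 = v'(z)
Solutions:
 v(z) = C1*exp(3*z/4)


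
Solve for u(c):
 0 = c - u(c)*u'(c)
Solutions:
 u(c) = -sqrt(C1 + c^2)
 u(c) = sqrt(C1 + c^2)


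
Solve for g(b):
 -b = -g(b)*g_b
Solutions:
 g(b) = -sqrt(C1 + b^2)
 g(b) = sqrt(C1 + b^2)


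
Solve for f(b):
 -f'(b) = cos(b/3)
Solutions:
 f(b) = C1 - 3*sin(b/3)


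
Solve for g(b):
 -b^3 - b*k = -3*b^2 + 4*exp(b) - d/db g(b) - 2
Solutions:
 g(b) = C1 + b^4/4 - b^3 + b^2*k/2 - 2*b + 4*exp(b)


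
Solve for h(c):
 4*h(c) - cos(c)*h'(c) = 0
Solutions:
 h(c) = C1*(sin(c)^2 + 2*sin(c) + 1)/(sin(c)^2 - 2*sin(c) + 1)


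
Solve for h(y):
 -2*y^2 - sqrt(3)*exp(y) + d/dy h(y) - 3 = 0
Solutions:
 h(y) = C1 + 2*y^3/3 + 3*y + sqrt(3)*exp(y)


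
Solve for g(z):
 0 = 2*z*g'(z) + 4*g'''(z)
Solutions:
 g(z) = C1 + Integral(C2*airyai(-2^(2/3)*z/2) + C3*airybi(-2^(2/3)*z/2), z)


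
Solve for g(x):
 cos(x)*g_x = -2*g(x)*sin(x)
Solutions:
 g(x) = C1*cos(x)^2


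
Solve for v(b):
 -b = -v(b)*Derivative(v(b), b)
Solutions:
 v(b) = -sqrt(C1 + b^2)
 v(b) = sqrt(C1 + b^2)


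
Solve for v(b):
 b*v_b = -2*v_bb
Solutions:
 v(b) = C1 + C2*erf(b/2)


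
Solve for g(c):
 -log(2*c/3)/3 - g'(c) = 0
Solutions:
 g(c) = C1 - c*log(c)/3 - c*log(2)/3 + c/3 + c*log(3)/3


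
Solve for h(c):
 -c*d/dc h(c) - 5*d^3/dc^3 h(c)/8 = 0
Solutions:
 h(c) = C1 + Integral(C2*airyai(-2*5^(2/3)*c/5) + C3*airybi(-2*5^(2/3)*c/5), c)


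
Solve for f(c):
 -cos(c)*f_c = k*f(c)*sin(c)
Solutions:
 f(c) = C1*exp(k*log(cos(c)))


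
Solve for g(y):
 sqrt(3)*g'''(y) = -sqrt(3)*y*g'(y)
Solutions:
 g(y) = C1 + Integral(C2*airyai(-y) + C3*airybi(-y), y)


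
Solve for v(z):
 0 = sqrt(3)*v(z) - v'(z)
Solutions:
 v(z) = C1*exp(sqrt(3)*z)


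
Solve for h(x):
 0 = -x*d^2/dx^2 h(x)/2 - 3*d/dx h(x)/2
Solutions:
 h(x) = C1 + C2/x^2


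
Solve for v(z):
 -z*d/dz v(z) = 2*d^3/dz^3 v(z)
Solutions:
 v(z) = C1 + Integral(C2*airyai(-2^(2/3)*z/2) + C3*airybi(-2^(2/3)*z/2), z)


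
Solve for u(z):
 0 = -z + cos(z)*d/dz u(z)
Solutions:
 u(z) = C1 + Integral(z/cos(z), z)


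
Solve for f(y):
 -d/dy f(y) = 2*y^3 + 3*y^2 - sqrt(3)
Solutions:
 f(y) = C1 - y^4/2 - y^3 + sqrt(3)*y


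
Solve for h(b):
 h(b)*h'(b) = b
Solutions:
 h(b) = -sqrt(C1 + b^2)
 h(b) = sqrt(C1 + b^2)


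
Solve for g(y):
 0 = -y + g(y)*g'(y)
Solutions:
 g(y) = -sqrt(C1 + y^2)
 g(y) = sqrt(C1 + y^2)


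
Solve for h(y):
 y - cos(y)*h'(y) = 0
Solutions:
 h(y) = C1 + Integral(y/cos(y), y)


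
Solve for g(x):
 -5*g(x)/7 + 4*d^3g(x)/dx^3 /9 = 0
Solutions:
 g(x) = C3*exp(4410^(1/3)*x/14) + (C1*sin(3*3^(1/6)*490^(1/3)*x/28) + C2*cos(3*3^(1/6)*490^(1/3)*x/28))*exp(-4410^(1/3)*x/28)


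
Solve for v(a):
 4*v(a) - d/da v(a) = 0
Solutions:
 v(a) = C1*exp(4*a)


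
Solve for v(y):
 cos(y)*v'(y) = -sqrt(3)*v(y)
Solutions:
 v(y) = C1*(sin(y) - 1)^(sqrt(3)/2)/(sin(y) + 1)^(sqrt(3)/2)


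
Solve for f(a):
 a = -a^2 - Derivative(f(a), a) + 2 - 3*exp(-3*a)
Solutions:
 f(a) = C1 - a^3/3 - a^2/2 + 2*a + exp(-3*a)


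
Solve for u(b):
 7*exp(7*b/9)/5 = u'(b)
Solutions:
 u(b) = C1 + 9*exp(7*b/9)/5


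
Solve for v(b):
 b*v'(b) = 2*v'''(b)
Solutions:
 v(b) = C1 + Integral(C2*airyai(2^(2/3)*b/2) + C3*airybi(2^(2/3)*b/2), b)


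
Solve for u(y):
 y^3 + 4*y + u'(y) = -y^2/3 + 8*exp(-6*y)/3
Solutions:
 u(y) = C1 - y^4/4 - y^3/9 - 2*y^2 - 4*exp(-6*y)/9


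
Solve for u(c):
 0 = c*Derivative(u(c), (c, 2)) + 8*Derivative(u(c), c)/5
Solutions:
 u(c) = C1 + C2/c^(3/5)


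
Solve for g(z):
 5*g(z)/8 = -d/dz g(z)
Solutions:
 g(z) = C1*exp(-5*z/8)


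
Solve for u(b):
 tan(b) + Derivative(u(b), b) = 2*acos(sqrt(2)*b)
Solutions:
 u(b) = C1 + 2*b*acos(sqrt(2)*b) - sqrt(2)*sqrt(1 - 2*b^2) + log(cos(b))


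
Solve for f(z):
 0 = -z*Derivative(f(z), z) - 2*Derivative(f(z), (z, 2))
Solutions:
 f(z) = C1 + C2*erf(z/2)


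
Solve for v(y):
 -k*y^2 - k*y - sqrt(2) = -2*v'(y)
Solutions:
 v(y) = C1 + k*y^3/6 + k*y^2/4 + sqrt(2)*y/2


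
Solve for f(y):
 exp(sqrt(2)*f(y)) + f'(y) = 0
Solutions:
 f(y) = sqrt(2)*(2*log(1/(C1 + y)) - log(2))/4


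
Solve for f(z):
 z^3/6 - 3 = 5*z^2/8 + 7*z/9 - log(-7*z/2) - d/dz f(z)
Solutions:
 f(z) = C1 - z^4/24 + 5*z^3/24 + 7*z^2/18 - z*log(-z) + z*(-log(7) + log(2) + 4)


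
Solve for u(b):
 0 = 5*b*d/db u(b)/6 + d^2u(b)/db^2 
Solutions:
 u(b) = C1 + C2*erf(sqrt(15)*b/6)


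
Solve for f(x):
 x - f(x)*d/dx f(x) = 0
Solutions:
 f(x) = -sqrt(C1 + x^2)
 f(x) = sqrt(C1 + x^2)


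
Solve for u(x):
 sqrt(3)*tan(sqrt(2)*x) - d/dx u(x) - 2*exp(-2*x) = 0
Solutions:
 u(x) = C1 + sqrt(6)*log(tan(sqrt(2)*x)^2 + 1)/4 + exp(-2*x)


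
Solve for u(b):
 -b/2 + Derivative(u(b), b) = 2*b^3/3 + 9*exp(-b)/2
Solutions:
 u(b) = C1 + b^4/6 + b^2/4 - 9*exp(-b)/2


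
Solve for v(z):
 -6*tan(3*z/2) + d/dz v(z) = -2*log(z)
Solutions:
 v(z) = C1 - 2*z*log(z) + 2*z - 4*log(cos(3*z/2))


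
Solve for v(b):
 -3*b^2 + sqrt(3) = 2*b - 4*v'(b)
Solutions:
 v(b) = C1 + b^3/4 + b^2/4 - sqrt(3)*b/4


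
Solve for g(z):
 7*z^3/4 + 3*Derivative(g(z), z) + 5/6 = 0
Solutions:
 g(z) = C1 - 7*z^4/48 - 5*z/18


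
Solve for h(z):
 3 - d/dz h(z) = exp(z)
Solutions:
 h(z) = C1 + 3*z - exp(z)


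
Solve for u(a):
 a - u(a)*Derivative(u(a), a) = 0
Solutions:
 u(a) = -sqrt(C1 + a^2)
 u(a) = sqrt(C1 + a^2)


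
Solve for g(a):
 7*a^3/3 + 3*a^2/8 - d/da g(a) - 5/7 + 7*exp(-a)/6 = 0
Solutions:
 g(a) = C1 + 7*a^4/12 + a^3/8 - 5*a/7 - 7*exp(-a)/6


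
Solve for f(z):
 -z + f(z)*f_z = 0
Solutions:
 f(z) = -sqrt(C1 + z^2)
 f(z) = sqrt(C1 + z^2)


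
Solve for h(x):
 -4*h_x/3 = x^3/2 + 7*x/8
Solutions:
 h(x) = C1 - 3*x^4/32 - 21*x^2/64


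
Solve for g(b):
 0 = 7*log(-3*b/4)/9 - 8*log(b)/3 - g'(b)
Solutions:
 g(b) = C1 - 17*b*log(b)/9 + b*(-14*log(2) + 7*log(3) + 17 + 7*I*pi)/9


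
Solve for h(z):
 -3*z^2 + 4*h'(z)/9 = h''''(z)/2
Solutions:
 h(z) = C1 + C4*exp(2*3^(1/3)*z/3) + 9*z^3/4 + (C2*sin(3^(5/6)*z/3) + C3*cos(3^(5/6)*z/3))*exp(-3^(1/3)*z/3)


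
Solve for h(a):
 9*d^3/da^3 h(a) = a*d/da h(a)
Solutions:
 h(a) = C1 + Integral(C2*airyai(3^(1/3)*a/3) + C3*airybi(3^(1/3)*a/3), a)


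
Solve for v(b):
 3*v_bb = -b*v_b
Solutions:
 v(b) = C1 + C2*erf(sqrt(6)*b/6)


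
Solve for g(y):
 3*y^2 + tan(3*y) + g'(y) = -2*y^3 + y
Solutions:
 g(y) = C1 - y^4/2 - y^3 + y^2/2 + log(cos(3*y))/3


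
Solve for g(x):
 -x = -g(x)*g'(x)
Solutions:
 g(x) = -sqrt(C1 + x^2)
 g(x) = sqrt(C1 + x^2)


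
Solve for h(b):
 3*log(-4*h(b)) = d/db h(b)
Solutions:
 -Integral(1/(log(-_y) + 2*log(2)), (_y, h(b)))/3 = C1 - b


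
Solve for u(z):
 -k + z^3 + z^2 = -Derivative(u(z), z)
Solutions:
 u(z) = C1 + k*z - z^4/4 - z^3/3


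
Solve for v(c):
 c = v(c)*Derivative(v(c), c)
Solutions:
 v(c) = -sqrt(C1 + c^2)
 v(c) = sqrt(C1 + c^2)


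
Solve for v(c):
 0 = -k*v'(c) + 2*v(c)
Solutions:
 v(c) = C1*exp(2*c/k)


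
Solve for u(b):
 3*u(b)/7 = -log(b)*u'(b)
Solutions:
 u(b) = C1*exp(-3*li(b)/7)


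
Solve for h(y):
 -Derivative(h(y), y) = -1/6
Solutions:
 h(y) = C1 + y/6


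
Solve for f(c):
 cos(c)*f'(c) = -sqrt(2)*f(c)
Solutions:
 f(c) = C1*(sin(c) - 1)^(sqrt(2)/2)/(sin(c) + 1)^(sqrt(2)/2)


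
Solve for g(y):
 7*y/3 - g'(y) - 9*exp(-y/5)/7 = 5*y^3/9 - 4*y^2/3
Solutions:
 g(y) = C1 - 5*y^4/36 + 4*y^3/9 + 7*y^2/6 + 45*exp(-y/5)/7


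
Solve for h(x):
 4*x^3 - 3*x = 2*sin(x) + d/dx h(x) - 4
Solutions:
 h(x) = C1 + x^4 - 3*x^2/2 + 4*x + 2*cos(x)


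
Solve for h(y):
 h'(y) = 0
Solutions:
 h(y) = C1


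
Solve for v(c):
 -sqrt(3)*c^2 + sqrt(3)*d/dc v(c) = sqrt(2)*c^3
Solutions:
 v(c) = C1 + sqrt(6)*c^4/12 + c^3/3


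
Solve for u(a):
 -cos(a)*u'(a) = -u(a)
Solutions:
 u(a) = C1*sqrt(sin(a) + 1)/sqrt(sin(a) - 1)


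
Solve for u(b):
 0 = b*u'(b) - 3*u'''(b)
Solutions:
 u(b) = C1 + Integral(C2*airyai(3^(2/3)*b/3) + C3*airybi(3^(2/3)*b/3), b)


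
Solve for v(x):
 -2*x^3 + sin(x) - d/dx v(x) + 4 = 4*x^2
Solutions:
 v(x) = C1 - x^4/2 - 4*x^3/3 + 4*x - cos(x)


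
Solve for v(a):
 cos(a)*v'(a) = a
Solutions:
 v(a) = C1 + Integral(a/cos(a), a)


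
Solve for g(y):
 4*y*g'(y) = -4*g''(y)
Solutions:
 g(y) = C1 + C2*erf(sqrt(2)*y/2)


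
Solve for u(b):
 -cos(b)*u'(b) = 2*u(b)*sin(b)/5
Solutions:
 u(b) = C1*cos(b)^(2/5)


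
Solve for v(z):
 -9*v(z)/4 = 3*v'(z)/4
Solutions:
 v(z) = C1*exp(-3*z)


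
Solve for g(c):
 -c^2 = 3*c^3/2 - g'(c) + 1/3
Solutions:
 g(c) = C1 + 3*c^4/8 + c^3/3 + c/3


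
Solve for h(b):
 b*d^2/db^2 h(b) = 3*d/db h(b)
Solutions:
 h(b) = C1 + C2*b^4


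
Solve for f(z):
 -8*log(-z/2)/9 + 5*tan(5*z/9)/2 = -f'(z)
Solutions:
 f(z) = C1 + 8*z*log(-z)/9 - 8*z/9 - 8*z*log(2)/9 + 9*log(cos(5*z/9))/2


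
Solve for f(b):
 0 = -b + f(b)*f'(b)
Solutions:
 f(b) = -sqrt(C1 + b^2)
 f(b) = sqrt(C1 + b^2)


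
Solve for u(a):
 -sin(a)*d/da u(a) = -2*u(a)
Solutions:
 u(a) = C1*(cos(a) - 1)/(cos(a) + 1)


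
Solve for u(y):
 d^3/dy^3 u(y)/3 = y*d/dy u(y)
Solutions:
 u(y) = C1 + Integral(C2*airyai(3^(1/3)*y) + C3*airybi(3^(1/3)*y), y)


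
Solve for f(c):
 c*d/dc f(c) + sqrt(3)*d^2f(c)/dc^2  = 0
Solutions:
 f(c) = C1 + C2*erf(sqrt(2)*3^(3/4)*c/6)


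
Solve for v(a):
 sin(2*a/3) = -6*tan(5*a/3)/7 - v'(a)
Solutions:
 v(a) = C1 + 18*log(cos(5*a/3))/35 + 3*cos(2*a/3)/2


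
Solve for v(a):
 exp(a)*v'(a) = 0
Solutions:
 v(a) = C1


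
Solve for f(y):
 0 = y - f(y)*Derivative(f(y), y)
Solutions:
 f(y) = -sqrt(C1 + y^2)
 f(y) = sqrt(C1 + y^2)


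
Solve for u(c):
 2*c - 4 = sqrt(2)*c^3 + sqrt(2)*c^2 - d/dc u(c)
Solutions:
 u(c) = C1 + sqrt(2)*c^4/4 + sqrt(2)*c^3/3 - c^2 + 4*c


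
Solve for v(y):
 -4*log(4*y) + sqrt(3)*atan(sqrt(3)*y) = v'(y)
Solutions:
 v(y) = C1 - 4*y*log(y) - 8*y*log(2) + 4*y + sqrt(3)*(y*atan(sqrt(3)*y) - sqrt(3)*log(3*y^2 + 1)/6)


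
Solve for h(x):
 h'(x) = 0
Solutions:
 h(x) = C1


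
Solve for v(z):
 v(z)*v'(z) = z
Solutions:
 v(z) = -sqrt(C1 + z^2)
 v(z) = sqrt(C1 + z^2)


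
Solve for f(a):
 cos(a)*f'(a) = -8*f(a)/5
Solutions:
 f(a) = C1*(sin(a) - 1)^(4/5)/(sin(a) + 1)^(4/5)


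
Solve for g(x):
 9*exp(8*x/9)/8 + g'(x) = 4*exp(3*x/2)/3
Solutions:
 g(x) = C1 - 81*exp(8*x/9)/64 + 8*exp(3*x/2)/9


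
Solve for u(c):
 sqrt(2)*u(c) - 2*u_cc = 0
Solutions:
 u(c) = C1*exp(-2^(3/4)*c/2) + C2*exp(2^(3/4)*c/2)


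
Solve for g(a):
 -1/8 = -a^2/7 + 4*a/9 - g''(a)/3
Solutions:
 g(a) = C1 + C2*a - a^4/28 + 2*a^3/9 + 3*a^2/16


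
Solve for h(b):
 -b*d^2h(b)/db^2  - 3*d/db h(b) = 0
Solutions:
 h(b) = C1 + C2/b^2


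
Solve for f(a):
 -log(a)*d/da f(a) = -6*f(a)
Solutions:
 f(a) = C1*exp(6*li(a))


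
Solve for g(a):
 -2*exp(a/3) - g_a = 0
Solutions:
 g(a) = C1 - 6*exp(a/3)


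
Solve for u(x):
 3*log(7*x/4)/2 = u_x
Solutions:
 u(x) = C1 + 3*x*log(x)/2 - 3*x*log(2) - 3*x/2 + 3*x*log(7)/2


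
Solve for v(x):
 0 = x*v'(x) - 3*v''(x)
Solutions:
 v(x) = C1 + C2*erfi(sqrt(6)*x/6)


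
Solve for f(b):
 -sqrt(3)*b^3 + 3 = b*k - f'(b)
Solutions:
 f(b) = C1 + sqrt(3)*b^4/4 + b^2*k/2 - 3*b


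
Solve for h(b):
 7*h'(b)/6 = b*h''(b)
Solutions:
 h(b) = C1 + C2*b^(13/6)


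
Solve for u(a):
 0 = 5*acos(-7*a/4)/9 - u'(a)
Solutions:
 u(a) = C1 + 5*a*acos(-7*a/4)/9 + 5*sqrt(16 - 49*a^2)/63


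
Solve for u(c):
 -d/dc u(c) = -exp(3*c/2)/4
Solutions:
 u(c) = C1 + exp(3*c/2)/6


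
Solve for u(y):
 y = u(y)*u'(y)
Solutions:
 u(y) = -sqrt(C1 + y^2)
 u(y) = sqrt(C1 + y^2)


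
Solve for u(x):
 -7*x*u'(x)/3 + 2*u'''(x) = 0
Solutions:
 u(x) = C1 + Integral(C2*airyai(6^(2/3)*7^(1/3)*x/6) + C3*airybi(6^(2/3)*7^(1/3)*x/6), x)


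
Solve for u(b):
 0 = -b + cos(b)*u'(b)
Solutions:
 u(b) = C1 + Integral(b/cos(b), b)


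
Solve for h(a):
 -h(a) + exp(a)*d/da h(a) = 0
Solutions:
 h(a) = C1*exp(-exp(-a))


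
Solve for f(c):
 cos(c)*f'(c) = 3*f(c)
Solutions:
 f(c) = C1*(sin(c) + 1)^(3/2)/(sin(c) - 1)^(3/2)


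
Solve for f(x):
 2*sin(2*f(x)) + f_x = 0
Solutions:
 f(x) = pi - acos((-C1 - exp(8*x))/(C1 - exp(8*x)))/2
 f(x) = acos((-C1 - exp(8*x))/(C1 - exp(8*x)))/2


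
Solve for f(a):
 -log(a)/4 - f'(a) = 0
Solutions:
 f(a) = C1 - a*log(a)/4 + a/4


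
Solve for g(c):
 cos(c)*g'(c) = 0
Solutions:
 g(c) = C1


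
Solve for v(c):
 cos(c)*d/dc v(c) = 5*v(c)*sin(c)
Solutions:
 v(c) = C1/cos(c)^5


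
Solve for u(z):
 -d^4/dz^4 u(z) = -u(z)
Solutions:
 u(z) = C1*exp(-z) + C2*exp(z) + C3*sin(z) + C4*cos(z)


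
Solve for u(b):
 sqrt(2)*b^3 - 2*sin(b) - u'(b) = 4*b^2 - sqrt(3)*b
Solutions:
 u(b) = C1 + sqrt(2)*b^4/4 - 4*b^3/3 + sqrt(3)*b^2/2 + 2*cos(b)


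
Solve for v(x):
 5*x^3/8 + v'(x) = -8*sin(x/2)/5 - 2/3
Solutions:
 v(x) = C1 - 5*x^4/32 - 2*x/3 + 16*cos(x/2)/5


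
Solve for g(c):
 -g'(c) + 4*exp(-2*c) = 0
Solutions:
 g(c) = C1 - 2*exp(-2*c)


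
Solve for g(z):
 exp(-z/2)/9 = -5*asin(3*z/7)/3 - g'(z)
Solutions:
 g(z) = C1 - 5*z*asin(3*z/7)/3 - 5*sqrt(49 - 9*z^2)/9 + 2*exp(-z/2)/9


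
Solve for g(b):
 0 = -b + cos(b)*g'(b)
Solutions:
 g(b) = C1 + Integral(b/cos(b), b)


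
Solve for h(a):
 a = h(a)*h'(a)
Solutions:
 h(a) = -sqrt(C1 + a^2)
 h(a) = sqrt(C1 + a^2)


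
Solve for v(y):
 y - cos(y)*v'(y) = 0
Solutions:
 v(y) = C1 + Integral(y/cos(y), y)


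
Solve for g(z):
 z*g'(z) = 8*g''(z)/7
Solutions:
 g(z) = C1 + C2*erfi(sqrt(7)*z/4)


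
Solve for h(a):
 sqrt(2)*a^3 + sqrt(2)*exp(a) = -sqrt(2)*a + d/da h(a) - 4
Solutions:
 h(a) = C1 + sqrt(2)*a^4/4 + sqrt(2)*a^2/2 + 4*a + sqrt(2)*exp(a)


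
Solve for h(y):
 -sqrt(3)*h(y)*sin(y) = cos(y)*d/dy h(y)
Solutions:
 h(y) = C1*cos(y)^(sqrt(3))


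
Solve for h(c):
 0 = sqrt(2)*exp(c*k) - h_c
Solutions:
 h(c) = C1 + sqrt(2)*exp(c*k)/k


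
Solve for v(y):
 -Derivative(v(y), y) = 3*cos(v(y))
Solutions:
 v(y) = pi - asin((C1 + exp(6*y))/(C1 - exp(6*y)))
 v(y) = asin((C1 + exp(6*y))/(C1 - exp(6*y)))


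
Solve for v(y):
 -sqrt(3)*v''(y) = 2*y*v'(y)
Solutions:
 v(y) = C1 + C2*erf(3^(3/4)*y/3)


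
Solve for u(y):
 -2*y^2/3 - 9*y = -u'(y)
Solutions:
 u(y) = C1 + 2*y^3/9 + 9*y^2/2


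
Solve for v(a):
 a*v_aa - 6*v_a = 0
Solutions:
 v(a) = C1 + C2*a^7


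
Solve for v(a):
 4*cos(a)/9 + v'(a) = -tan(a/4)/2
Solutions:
 v(a) = C1 + 2*log(cos(a/4)) - 4*sin(a)/9


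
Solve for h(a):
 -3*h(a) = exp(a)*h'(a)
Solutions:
 h(a) = C1*exp(3*exp(-a))


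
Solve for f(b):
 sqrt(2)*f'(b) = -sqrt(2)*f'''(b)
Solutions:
 f(b) = C1 + C2*sin(b) + C3*cos(b)


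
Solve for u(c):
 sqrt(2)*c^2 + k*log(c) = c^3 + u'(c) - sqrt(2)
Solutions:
 u(c) = C1 - c^4/4 + sqrt(2)*c^3/3 + c*k*log(c) - c*k + sqrt(2)*c


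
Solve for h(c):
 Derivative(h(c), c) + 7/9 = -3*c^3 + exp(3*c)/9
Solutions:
 h(c) = C1 - 3*c^4/4 - 7*c/9 + exp(3*c)/27


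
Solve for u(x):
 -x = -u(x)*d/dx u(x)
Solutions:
 u(x) = -sqrt(C1 + x^2)
 u(x) = sqrt(C1 + x^2)


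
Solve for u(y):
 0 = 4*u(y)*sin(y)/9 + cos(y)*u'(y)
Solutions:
 u(y) = C1*cos(y)^(4/9)
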